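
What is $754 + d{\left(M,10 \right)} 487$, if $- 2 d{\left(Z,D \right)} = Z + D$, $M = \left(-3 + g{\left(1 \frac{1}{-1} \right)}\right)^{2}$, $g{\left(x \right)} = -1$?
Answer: $-5577$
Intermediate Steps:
$M = 16$ ($M = \left(-3 - 1\right)^{2} = \left(-4\right)^{2} = 16$)
$d{\left(Z,D \right)} = - \frac{D}{2} - \frac{Z}{2}$ ($d{\left(Z,D \right)} = - \frac{Z + D}{2} = - \frac{D + Z}{2} = - \frac{D}{2} - \frac{Z}{2}$)
$754 + d{\left(M,10 \right)} 487 = 754 + \left(\left(- \frac{1}{2}\right) 10 - 8\right) 487 = 754 + \left(-5 - 8\right) 487 = 754 - 6331 = -5577$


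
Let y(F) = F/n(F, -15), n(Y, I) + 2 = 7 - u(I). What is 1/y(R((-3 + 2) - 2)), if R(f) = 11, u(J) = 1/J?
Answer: 76/165 ≈ 0.46061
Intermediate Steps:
u(J) = 1/J
n(Y, I) = 5 - 1/I (n(Y, I) = -2 + (7 - 1/I) = 5 - 1/I)
y(F) = 15*F/76 (y(F) = F/(5 - 1/(-15)) = F/(5 - 1*(-1/15)) = F/(5 + 1/15) = F/(76/15) = F*(15/76) = 15*F/76)
1/y(R((-3 + 2) - 2)) = 1/((15/76)*11) = 1/(165/76) = 76/165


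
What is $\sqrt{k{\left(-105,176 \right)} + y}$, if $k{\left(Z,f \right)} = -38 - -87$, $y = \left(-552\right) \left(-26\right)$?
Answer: $\sqrt{14401} \approx 120.0$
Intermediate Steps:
$y = 14352$
$k{\left(Z,f \right)} = 49$ ($k{\left(Z,f \right)} = -38 + 87 = 49$)
$\sqrt{k{\left(-105,176 \right)} + y} = \sqrt{49 + 14352} = \sqrt{14401}$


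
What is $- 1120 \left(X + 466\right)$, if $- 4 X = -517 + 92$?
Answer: $-640920$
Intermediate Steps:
$X = \frac{425}{4}$ ($X = - \frac{-517 + 92}{4} = \left(- \frac{1}{4}\right) \left(-425\right) = \frac{425}{4} \approx 106.25$)
$- 1120 \left(X + 466\right) = - 1120 \left(\frac{425}{4} + 466\right) = \left(-1120\right) \frac{2289}{4} = -640920$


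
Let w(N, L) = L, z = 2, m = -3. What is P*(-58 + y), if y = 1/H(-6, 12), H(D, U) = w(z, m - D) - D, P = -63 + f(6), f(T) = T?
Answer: 9899/3 ≈ 3299.7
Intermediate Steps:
P = -57 (P = -63 + 6 = -57)
H(D, U) = -3 - 2*D (H(D, U) = (-3 - D) - D = -3 - 2*D)
y = ⅑ (y = 1/(-3 - 2*(-6)) = 1/(-3 + 12) = 1/9 = ⅑ ≈ 0.11111)
P*(-58 + y) = -57*(-58 + ⅑) = -57*(-521/9) = 9899/3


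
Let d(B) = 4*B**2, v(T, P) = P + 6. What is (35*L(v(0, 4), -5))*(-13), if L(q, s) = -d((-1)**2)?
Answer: 1820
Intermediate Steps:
v(T, P) = 6 + P
L(q, s) = -4 (L(q, s) = -4*((-1)**2)**2 = -4*1**2 = -4)
(35*L(v(0, 4), -5))*(-13) = (35*(-4))*(-13) = -140*(-13) = 1820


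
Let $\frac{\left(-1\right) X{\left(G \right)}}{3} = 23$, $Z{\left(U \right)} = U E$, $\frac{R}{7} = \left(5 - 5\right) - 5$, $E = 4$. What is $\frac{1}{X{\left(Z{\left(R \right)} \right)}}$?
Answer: $- \frac{1}{69} \approx -0.014493$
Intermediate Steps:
$R = -35$ ($R = 7 \left(\left(5 - 5\right) - 5\right) = 7 \left(0 - 5\right) = 7 \left(-5\right) = -35$)
$Z{\left(U \right)} = 4 U$ ($Z{\left(U \right)} = U 4 = 4 U$)
$X{\left(G \right)} = -69$ ($X{\left(G \right)} = \left(-3\right) 23 = -69$)
$\frac{1}{X{\left(Z{\left(R \right)} \right)}} = \frac{1}{-69} = - \frac{1}{69}$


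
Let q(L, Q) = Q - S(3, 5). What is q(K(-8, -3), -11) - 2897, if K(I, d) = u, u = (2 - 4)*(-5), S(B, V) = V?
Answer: -2913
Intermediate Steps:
u = 10 (u = -2*(-5) = 10)
K(I, d) = 10
q(L, Q) = -5 + Q (q(L, Q) = Q - 1*5 = Q - 5 = -5 + Q)
q(K(-8, -3), -11) - 2897 = (-5 - 11) - 2897 = -16 - 2897 = -2913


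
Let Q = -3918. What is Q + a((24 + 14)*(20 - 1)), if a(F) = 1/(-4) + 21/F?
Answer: -5657911/1444 ≈ -3918.2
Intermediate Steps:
a(F) = -¼ + 21/F (a(F) = 1*(-¼) + 21/F = -¼ + 21/F)
Q + a((24 + 14)*(20 - 1)) = -3918 + (84 - (24 + 14)*(20 - 1))/(4*(((24 + 14)*(20 - 1)))) = -3918 + (84 - 38*19)/(4*((38*19))) = -3918 + (¼)*(84 - 1*722)/722 = -3918 + (¼)*(1/722)*(84 - 722) = -3918 + (¼)*(1/722)*(-638) = -3918 - 319/1444 = -5657911/1444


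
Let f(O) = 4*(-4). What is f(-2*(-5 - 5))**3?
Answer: -4096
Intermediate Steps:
f(O) = -16
f(-2*(-5 - 5))**3 = (-16)**3 = -4096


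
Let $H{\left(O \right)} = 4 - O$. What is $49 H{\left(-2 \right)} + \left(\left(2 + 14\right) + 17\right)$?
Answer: $327$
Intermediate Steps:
$49 H{\left(-2 \right)} + \left(\left(2 + 14\right) + 17\right) = 49 \left(4 - -2\right) + \left(\left(2 + 14\right) + 17\right) = 49 \left(4 + 2\right) + \left(16 + 17\right) = 49 \cdot 6 + 33 = 294 + 33 = 327$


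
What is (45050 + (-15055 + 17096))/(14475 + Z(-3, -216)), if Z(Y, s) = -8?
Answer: 47091/14467 ≈ 3.2551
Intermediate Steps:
(45050 + (-15055 + 17096))/(14475 + Z(-3, -216)) = (45050 + (-15055 + 17096))/(14475 - 8) = (45050 + 2041)/14467 = 47091*(1/14467) = 47091/14467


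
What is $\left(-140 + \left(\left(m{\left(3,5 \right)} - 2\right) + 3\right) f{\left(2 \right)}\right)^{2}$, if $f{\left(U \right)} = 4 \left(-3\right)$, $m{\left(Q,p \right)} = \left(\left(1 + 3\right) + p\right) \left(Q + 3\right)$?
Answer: $640000$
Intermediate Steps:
$m{\left(Q,p \right)} = \left(3 + Q\right) \left(4 + p\right)$ ($m{\left(Q,p \right)} = \left(4 + p\right) \left(3 + Q\right) = \left(3 + Q\right) \left(4 + p\right)$)
$f{\left(U \right)} = -12$
$\left(-140 + \left(\left(m{\left(3,5 \right)} - 2\right) + 3\right) f{\left(2 \right)}\right)^{2} = \left(-140 + \left(\left(\left(12 + 3 \cdot 5 + 4 \cdot 3 + 3 \cdot 5\right) - 2\right) + 3\right) \left(-12\right)\right)^{2} = \left(-140 + \left(\left(\left(12 + 15 + 12 + 15\right) - 2\right) + 3\right) \left(-12\right)\right)^{2} = \left(-140 + \left(\left(54 - 2\right) + 3\right) \left(-12\right)\right)^{2} = \left(-140 + \left(52 + 3\right) \left(-12\right)\right)^{2} = \left(-140 + 55 \left(-12\right)\right)^{2} = \left(-140 - 660\right)^{2} = \left(-800\right)^{2} = 640000$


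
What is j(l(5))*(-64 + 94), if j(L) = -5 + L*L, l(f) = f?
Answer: 600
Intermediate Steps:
j(L) = -5 + L²
j(l(5))*(-64 + 94) = (-5 + 5²)*(-64 + 94) = (-5 + 25)*30 = 20*30 = 600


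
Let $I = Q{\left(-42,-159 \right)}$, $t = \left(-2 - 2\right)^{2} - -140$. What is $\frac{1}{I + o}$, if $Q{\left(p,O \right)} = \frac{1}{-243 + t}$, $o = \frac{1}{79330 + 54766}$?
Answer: $- \frac{402288}{4621} \approx -87.057$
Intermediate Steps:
$t = 156$ ($t = \left(-4\right)^{2} + 140 = 16 + 140 = 156$)
$o = \frac{1}{134096} \approx 7.4573 \cdot 10^{-6}$
$Q{\left(p,O \right)} = - \frac{1}{87}$ ($Q{\left(p,O \right)} = \frac{1}{-243 + 156} = \frac{1}{-87} = - \frac{1}{87}$)
$I = - \frac{1}{87} \approx -0.011494$
$\frac{1}{I + o} = \frac{1}{- \frac{1}{87} + \frac{1}{134096}} = \frac{1}{- \frac{4621}{402288}} = - \frac{402288}{4621}$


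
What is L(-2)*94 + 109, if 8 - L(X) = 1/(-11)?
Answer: 9565/11 ≈ 869.54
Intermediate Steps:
L(X) = 89/11 (L(X) = 8 - 1/(-11) = 8 - 1*(-1/11) = 8 + 1/11 = 89/11)
L(-2)*94 + 109 = (89/11)*94 + 109 = 8366/11 + 109 = 9565/11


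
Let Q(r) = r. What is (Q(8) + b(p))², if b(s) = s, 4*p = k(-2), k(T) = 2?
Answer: 289/4 ≈ 72.250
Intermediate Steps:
p = ½ (p = (¼)*2 = ½ ≈ 0.50000)
(Q(8) + b(p))² = (8 + ½)² = (17/2)² = 289/4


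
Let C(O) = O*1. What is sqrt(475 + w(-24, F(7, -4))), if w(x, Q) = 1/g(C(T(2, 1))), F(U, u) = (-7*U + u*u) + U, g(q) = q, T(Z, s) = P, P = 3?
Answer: sqrt(4278)/3 ≈ 21.802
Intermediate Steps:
T(Z, s) = 3
C(O) = O
F(U, u) = u**2 - 6*U (F(U, u) = (-7*U + u**2) + U = (u**2 - 7*U) + U = u**2 - 6*U)
w(x, Q) = 1/3
sqrt(475 + w(-24, F(7, -4))) = sqrt(475 + 1/3) = sqrt(1426/3) = sqrt(4278)/3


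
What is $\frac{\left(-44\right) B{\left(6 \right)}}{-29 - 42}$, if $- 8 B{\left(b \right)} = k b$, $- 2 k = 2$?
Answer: $\frac{33}{71} \approx 0.46479$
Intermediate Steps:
$k = -1$ ($k = \left(- \frac{1}{2}\right) 2 = -1$)
$B{\left(b \right)} = \frac{b}{8}$ ($B{\left(b \right)} = - \frac{\left(-1\right) b}{8} = \frac{b}{8}$)
$\frac{\left(-44\right) B{\left(6 \right)}}{-29 - 42} = \frac{\left(-44\right) \frac{1}{8} \cdot 6}{-29 - 42} = \frac{\left(-44\right) \frac{3}{4}}{-71} = \left(-33\right) \left(- \frac{1}{71}\right) = \frac{33}{71}$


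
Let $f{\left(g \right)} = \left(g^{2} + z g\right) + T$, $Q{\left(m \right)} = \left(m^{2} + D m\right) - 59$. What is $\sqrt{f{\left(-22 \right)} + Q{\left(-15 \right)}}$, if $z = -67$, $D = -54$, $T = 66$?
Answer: $10 \sqrt{30} \approx 54.772$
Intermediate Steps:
$Q{\left(m \right)} = -59 + m^{2} - 54 m$ ($Q{\left(m \right)} = \left(m^{2} - 54 m\right) - 59 = -59 + m^{2} - 54 m$)
$f{\left(g \right)} = 66 + g^{2} - 67 g$ ($f{\left(g \right)} = \left(g^{2} - 67 g\right) + 66 = 66 + g^{2} - 67 g$)
$\sqrt{f{\left(-22 \right)} + Q{\left(-15 \right)}} = \sqrt{\left(66 + \left(-22\right)^{2} - -1474\right) - \left(-751 - 225\right)} = \sqrt{\left(66 + 484 + 1474\right) + \left(-59 + 225 + 810\right)} = \sqrt{2024 + 976} = \sqrt{3000} = 10 \sqrt{30}$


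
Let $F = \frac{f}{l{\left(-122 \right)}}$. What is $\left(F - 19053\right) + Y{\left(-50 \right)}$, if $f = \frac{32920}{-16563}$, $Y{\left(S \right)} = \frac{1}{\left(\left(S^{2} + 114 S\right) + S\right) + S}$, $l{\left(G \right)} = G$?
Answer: $- \frac{7058351309227}{370459100} \approx -19053.0$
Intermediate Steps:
$Y{\left(S \right)} = \frac{1}{S^{2} + 116 S}$ ($Y{\left(S \right)} = \frac{1}{\left(S^{2} + 115 S\right) + S} = \frac{1}{S^{2} + 116 S}$)
$f = - \frac{32920}{16563}$ ($f = 32920 \left(- \frac{1}{16563}\right) = - \frac{32920}{16563} \approx -1.9876$)
$F = \frac{16460}{1010343}$ ($F = - \frac{32920}{16563 \left(-122\right)} = \left(- \frac{32920}{16563}\right) \left(- \frac{1}{122}\right) = \frac{16460}{1010343} \approx 0.016291$)
$\left(F - 19053\right) + Y{\left(-50 \right)} = \left(\frac{16460}{1010343} - 19053\right) + \frac{1}{\left(-50\right) \left(116 - 50\right)} = - \frac{19250048719}{1010343} - \frac{1}{50 \cdot 66} = - \frac{19250048719}{1010343} - \frac{1}{3300} = - \frac{7058351309227}{370459100}$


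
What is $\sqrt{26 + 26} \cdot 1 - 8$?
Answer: $-8 + 2 \sqrt{13} \approx -0.7889$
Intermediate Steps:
$\sqrt{26 + 26} \cdot 1 - 8 = \sqrt{52} \cdot 1 - 8 = 2 \sqrt{13} \cdot 1 - 8 = 2 \sqrt{13} - 8 = -8 + 2 \sqrt{13}$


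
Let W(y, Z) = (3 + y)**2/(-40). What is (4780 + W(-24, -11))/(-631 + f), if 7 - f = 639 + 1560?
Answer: -190759/112920 ≈ -1.6893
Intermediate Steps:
f = -2192 (f = 7 - (639 + 1560) = 7 - 1*2199 = 7 - 2199 = -2192)
W(y, Z) = -(3 + y)**2/40 (W(y, Z) = (3 + y)**2*(-1/40) = -(3 + y)**2/40)
(4780 + W(-24, -11))/(-631 + f) = (4780 - (3 - 24)**2/40)/(-631 - 2192) = (4780 - 1/40*(-21)**2)/(-2823) = (4780 - 1/40*441)*(-1/2823) = (4780 - 441/40)*(-1/2823) = (190759/40)*(-1/2823) = -190759/112920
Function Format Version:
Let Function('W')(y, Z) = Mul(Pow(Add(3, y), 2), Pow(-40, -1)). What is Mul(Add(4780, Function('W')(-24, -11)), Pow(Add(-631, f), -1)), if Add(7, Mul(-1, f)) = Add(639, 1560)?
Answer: Rational(-190759, 112920) ≈ -1.6893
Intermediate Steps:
f = -2192 (f = Add(7, Mul(-1, Add(639, 1560))) = Add(7, Mul(-1, 2199)) = Add(7, -2199) = -2192)
Function('W')(y, Z) = Mul(Rational(-1, 40), Pow(Add(3, y), 2)) (Function('W')(y, Z) = Mul(Pow(Add(3, y), 2), Rational(-1, 40)) = Mul(Rational(-1, 40), Pow(Add(3, y), 2)))
Mul(Add(4780, Function('W')(-24, -11)), Pow(Add(-631, f), -1)) = Mul(Add(4780, Mul(Rational(-1, 40), Pow(Add(3, -24), 2))), Pow(Add(-631, -2192), -1)) = Mul(Add(4780, Mul(Rational(-1, 40), Pow(-21, 2))), Pow(-2823, -1)) = Mul(Add(4780, Mul(Rational(-1, 40), 441)), Rational(-1, 2823)) = Mul(Add(4780, Rational(-441, 40)), Rational(-1, 2823)) = Mul(Rational(190759, 40), Rational(-1, 2823)) = Rational(-190759, 112920)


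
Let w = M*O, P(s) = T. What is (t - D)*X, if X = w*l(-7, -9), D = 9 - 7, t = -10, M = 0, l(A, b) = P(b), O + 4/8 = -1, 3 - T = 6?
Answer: 0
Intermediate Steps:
T = -3 (T = 3 - 1*6 = 3 - 6 = -3)
O = -3/2 (O = -1/2 - 1 = -3/2 ≈ -1.5000)
P(s) = -3
l(A, b) = -3
w = 0 (w = 0*(-3/2) = 0)
D = 2
X = 0 (X = 0*(-3) = 0)
(t - D)*X = (-10 - 1*2)*0 = (-10 - 2)*0 = -12*0 = 0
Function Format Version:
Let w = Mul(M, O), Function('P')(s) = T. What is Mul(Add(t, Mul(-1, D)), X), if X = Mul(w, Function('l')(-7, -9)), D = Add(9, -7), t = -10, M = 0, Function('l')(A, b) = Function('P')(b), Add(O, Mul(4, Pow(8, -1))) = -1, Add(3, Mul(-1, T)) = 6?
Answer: 0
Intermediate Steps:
T = -3 (T = Add(3, Mul(-1, 6)) = Add(3, -6) = -3)
O = Rational(-3, 2) (O = Add(Rational(-1, 2), -1) = Rational(-3, 2) ≈ -1.5000)
Function('P')(s) = -3
Function('l')(A, b) = -3
w = 0 (w = Mul(0, Rational(-3, 2)) = 0)
D = 2
X = 0 (X = Mul(0, -3) = 0)
Mul(Add(t, Mul(-1, D)), X) = Mul(Add(-10, Mul(-1, 2)), 0) = Mul(Add(-10, -2), 0) = Mul(-12, 0) = 0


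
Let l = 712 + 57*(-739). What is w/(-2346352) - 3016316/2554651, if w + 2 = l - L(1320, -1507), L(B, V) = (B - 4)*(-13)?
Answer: -7015248286677/5994110483152 ≈ -1.1704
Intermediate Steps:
L(B, V) = 52 - 13*B (L(B, V) = (-4 + B)*(-13) = 52 - 13*B)
l = -41411 (l = 712 - 42123 = -41411)
w = -24305 (w = -2 + (-41411 - (52 - 13*1320)) = -2 + (-41411 - (52 - 17160)) = -2 + (-41411 - 1*(-17108)) = -2 + (-41411 + 17108) = -2 - 24303 = -24305)
w/(-2346352) - 3016316/2554651 = -24305/(-2346352) - 3016316/2554651 = -24305*(-1/2346352) - 3016316*1/2554651 = 24305/2346352 - 3016316/2554651 = -7015248286677/5994110483152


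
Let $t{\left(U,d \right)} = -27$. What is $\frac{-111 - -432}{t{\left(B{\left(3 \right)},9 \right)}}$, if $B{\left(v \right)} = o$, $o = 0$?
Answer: $- \frac{107}{9} \approx -11.889$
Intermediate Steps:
$B{\left(v \right)} = 0$
$\frac{-111 - -432}{t{\left(B{\left(3 \right)},9 \right)}} = \frac{-111 - -432}{-27} = \left(-111 + 432\right) \left(- \frac{1}{27}\right) = 321 \left(- \frac{1}{27}\right) = - \frac{107}{9}$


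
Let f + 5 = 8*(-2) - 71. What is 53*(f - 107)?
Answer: -10547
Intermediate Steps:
f = -92 (f = -5 + (8*(-2) - 71) = -5 + (-16 - 71) = -5 - 87 = -92)
53*(f - 107) = 53*(-92 - 107) = 53*(-199) = -10547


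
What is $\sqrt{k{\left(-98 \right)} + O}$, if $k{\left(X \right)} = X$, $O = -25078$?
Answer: $2 i \sqrt{6294} \approx 158.67 i$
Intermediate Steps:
$\sqrt{k{\left(-98 \right)} + O} = \sqrt{-98 - 25078} = \sqrt{-25176} = 2 i \sqrt{6294}$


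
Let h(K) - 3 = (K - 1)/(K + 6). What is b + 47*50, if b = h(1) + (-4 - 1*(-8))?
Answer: 2357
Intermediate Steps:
h(K) = 3 + (-1 + K)/(6 + K) (h(K) = 3 + (K - 1)/(K + 6) = 3 + (-1 + K)/(6 + K))
b = 7 (b = (17 + 4*1)/(6 + 1) + (-4 - 1*(-8)) = (17 + 4)/7 + (-4 + 8) = (⅐)*21 + 4 = 3 + 4 = 7)
b + 47*50 = 7 + 47*50 = 7 + 2350 = 2357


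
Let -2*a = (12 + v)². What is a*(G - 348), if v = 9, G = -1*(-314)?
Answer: 7497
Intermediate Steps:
G = 314
a = -441/2 (a = -(12 + 9)²/2 = -½*21² = -½*441 = -441/2 ≈ -220.50)
a*(G - 348) = -441*(314 - 348)/2 = -441/2*(-34) = 7497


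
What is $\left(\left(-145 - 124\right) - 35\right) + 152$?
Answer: $-152$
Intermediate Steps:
$\left(\left(-145 - 124\right) - 35\right) + 152 = \left(-269 - 35\right) + 152 = -304 + 152 = -152$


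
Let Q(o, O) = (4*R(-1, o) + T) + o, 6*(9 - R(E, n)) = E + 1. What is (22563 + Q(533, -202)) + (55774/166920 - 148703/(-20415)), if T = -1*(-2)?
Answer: 2628634651739/113589060 ≈ 23142.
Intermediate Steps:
T = 2
R(E, n) = 53/6 - E/6 (R(E, n) = 9 - (E + 1)/6 = 9 - (1 + E)/6 = 9 + (-⅙ - E/6) = 53/6 - E/6)
Q(o, O) = 38 + o (Q(o, O) = (4*(53/6 - ⅙*(-1)) + 2) + o = (4*(53/6 + ⅙) + 2) + o = (4*9 + 2) + o = (36 + 2) + o = 38 + o)
(22563 + Q(533, -202)) + (55774/166920 - 148703/(-20415)) = (22563 + (38 + 533)) + (55774/166920 - 148703/(-20415)) = (22563 + 571) + (55774*(1/166920) - 148703*(-1/20415)) = 23134 + (27887/83460 + 148703/20415) = 23134 + 865337699/113589060 = 2628634651739/113589060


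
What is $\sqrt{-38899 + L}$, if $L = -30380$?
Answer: $i \sqrt{69279} \approx 263.21 i$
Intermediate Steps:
$\sqrt{-38899 + L} = \sqrt{-38899 - 30380} = \sqrt{-69279} = i \sqrt{69279}$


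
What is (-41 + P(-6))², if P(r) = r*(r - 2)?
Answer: 49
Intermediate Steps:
P(r) = r*(-2 + r)
(-41 + P(-6))² = (-41 - 6*(-2 - 6))² = (-41 - 6*(-8))² = (-41 + 48)² = 7² = 49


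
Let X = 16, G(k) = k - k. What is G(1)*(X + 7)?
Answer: 0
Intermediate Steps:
G(k) = 0
G(1)*(X + 7) = 0*(16 + 7) = 0*23 = 0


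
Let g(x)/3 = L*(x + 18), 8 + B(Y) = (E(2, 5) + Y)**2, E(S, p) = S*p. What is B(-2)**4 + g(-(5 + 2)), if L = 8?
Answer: 9834760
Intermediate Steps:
B(Y) = -8 + (10 + Y)**2 (B(Y) = -8 + (2*5 + Y)**2 = -8 + (10 + Y)**2)
g(x) = 432 + 24*x (g(x) = 3*(8*(x + 18)) = 3*(8*(18 + x)) = 3*(144 + 8*x) = 432 + 24*x)
B(-2)**4 + g(-(5 + 2)) = (-8 + (10 - 2)**2)**4 + (432 + 24*(-(5 + 2))) = (-8 + 8**2)**4 + (432 + 24*(-1*7)) = (-8 + 64)**4 + (432 + 24*(-7)) = 56**4 + (432 - 168) = 9834496 + 264 = 9834760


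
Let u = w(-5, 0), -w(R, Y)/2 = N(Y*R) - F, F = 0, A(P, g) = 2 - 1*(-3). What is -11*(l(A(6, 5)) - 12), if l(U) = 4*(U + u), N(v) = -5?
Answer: -528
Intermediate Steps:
A(P, g) = 5 (A(P, g) = 2 + 3 = 5)
w(R, Y) = 10 (w(R, Y) = -2*(-5 - 1*0) = -2*(-5 + 0) = -2*(-5) = 10)
u = 10
l(U) = 40 + 4*U (l(U) = 4*(U + 10) = 4*(10 + U) = 40 + 4*U)
-11*(l(A(6, 5)) - 12) = -11*((40 + 4*5) - 12) = -11*((40 + 20) - 12) = -11*(60 - 12) = -11*48 = -528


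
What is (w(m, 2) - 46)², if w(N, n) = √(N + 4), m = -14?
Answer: (46 - I*√10)² ≈ 2106.0 - 290.93*I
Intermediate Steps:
w(N, n) = √(4 + N)
(w(m, 2) - 46)² = (√(4 - 14) - 46)² = (√(-10) - 46)² = (I*√10 - 46)² = (-46 + I*√10)²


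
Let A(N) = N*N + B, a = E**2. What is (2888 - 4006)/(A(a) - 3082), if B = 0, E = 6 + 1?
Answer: 1118/681 ≈ 1.6417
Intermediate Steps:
E = 7
a = 49 (a = 7**2 = 49)
A(N) = N**2 (A(N) = N*N + 0 = N**2 + 0 = N**2)
(2888 - 4006)/(A(a) - 3082) = (2888 - 4006)/(49**2 - 3082) = -1118/(2401 - 3082) = -1118/(-681) = -1118*(-1/681) = 1118/681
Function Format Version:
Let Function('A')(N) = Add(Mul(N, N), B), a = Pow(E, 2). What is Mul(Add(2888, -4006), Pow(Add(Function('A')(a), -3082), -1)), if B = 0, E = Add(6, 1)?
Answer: Rational(1118, 681) ≈ 1.6417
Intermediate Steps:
E = 7
a = 49 (a = Pow(7, 2) = 49)
Function('A')(N) = Pow(N, 2) (Function('A')(N) = Add(Mul(N, N), 0) = Add(Pow(N, 2), 0) = Pow(N, 2))
Mul(Add(2888, -4006), Pow(Add(Function('A')(a), -3082), -1)) = Mul(Add(2888, -4006), Pow(Add(Pow(49, 2), -3082), -1)) = Mul(-1118, Pow(Add(2401, -3082), -1)) = Mul(-1118, Pow(-681, -1)) = Mul(-1118, Rational(-1, 681)) = Rational(1118, 681)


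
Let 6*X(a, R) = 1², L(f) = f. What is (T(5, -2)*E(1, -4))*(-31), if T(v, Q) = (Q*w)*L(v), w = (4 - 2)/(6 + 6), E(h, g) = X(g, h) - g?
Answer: 3875/18 ≈ 215.28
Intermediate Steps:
X(a, R) = ⅙ (X(a, R) = (⅙)*1² = (⅙)*1 = ⅙)
E(h, g) = ⅙ - g
w = ⅙ (w = 2/12 = 2*(1/12) = ⅙ ≈ 0.16667)
T(v, Q) = Q*v/6 (T(v, Q) = (Q*(⅙))*v = (Q/6)*v = Q*v/6)
(T(5, -2)*E(1, -4))*(-31) = (((⅙)*(-2)*5)*(⅙ - 1*(-4)))*(-31) = -5*(⅙ + 4)/3*(-31) = -5/3*25/6*(-31) = -125/18*(-31) = 3875/18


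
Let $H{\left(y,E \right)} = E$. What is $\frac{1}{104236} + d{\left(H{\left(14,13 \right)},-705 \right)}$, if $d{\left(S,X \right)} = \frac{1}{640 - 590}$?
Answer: $\frac{52143}{2605900} \approx 0.02001$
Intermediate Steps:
$d{\left(S,X \right)} = \frac{1}{50}$
$\frac{1}{104236} + d{\left(H{\left(14,13 \right)},-705 \right)} = \frac{1}{104236} + \frac{1}{50} = \frac{52143}{2605900}$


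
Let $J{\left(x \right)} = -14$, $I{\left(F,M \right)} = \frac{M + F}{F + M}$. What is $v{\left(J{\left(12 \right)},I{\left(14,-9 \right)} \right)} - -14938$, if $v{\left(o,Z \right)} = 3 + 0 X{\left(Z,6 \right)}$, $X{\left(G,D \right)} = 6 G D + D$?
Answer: $14941$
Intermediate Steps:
$X{\left(G,D \right)} = D + 6 D G$ ($X{\left(G,D \right)} = 6 D G + D = D + 6 D G$)
$I{\left(F,M \right)} = 1$ ($I{\left(F,M \right)} = \frac{F + M}{F + M} = 1$)
$v{\left(o,Z \right)} = 3$ ($v{\left(o,Z \right)} = 3 + 0 \cdot 6 \left(1 + 6 Z\right) = 3 + 0 \left(6 + 36 Z\right) = 3 + 0 = 3$)
$v{\left(J{\left(12 \right)},I{\left(14,-9 \right)} \right)} - -14938 = 3 - -14938 = 3 + 14938 = 14941$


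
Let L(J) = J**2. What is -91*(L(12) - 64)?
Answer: -7280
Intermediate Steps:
-91*(L(12) - 64) = -91*(12**2 - 64) = -91*(144 - 64) = -91*80 = -7280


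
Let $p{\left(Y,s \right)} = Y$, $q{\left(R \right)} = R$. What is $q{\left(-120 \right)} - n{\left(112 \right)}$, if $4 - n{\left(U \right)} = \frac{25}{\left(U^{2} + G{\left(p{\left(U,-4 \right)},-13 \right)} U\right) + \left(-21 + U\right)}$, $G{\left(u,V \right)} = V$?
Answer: $- \frac{1386171}{11179} \approx -124.0$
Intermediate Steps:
$n{\left(U \right)} = 4 - \frac{25}{-21 + U^{2} - 12 U}$ ($n{\left(U \right)} = 4 - \frac{25}{\left(U^{2} - 13 U\right) + \left(-21 + U\right)} = 4 - \frac{25}{-21 + U^{2} - 12 U}$)
$q{\left(-120 \right)} - n{\left(112 \right)} = -120 - \frac{-109 - 5376 + 4 \cdot 112^{2}}{-21 + 112^{2} - 1344} = -120 - \frac{-109 - 5376 + 4 \cdot 12544}{-21 + 12544 - 1344} = -120 - \frac{-109 - 5376 + 50176}{11179} = -120 - \frac{1}{11179} \cdot 44691 = -120 - \frac{44691}{11179} = - \frac{1386171}{11179}$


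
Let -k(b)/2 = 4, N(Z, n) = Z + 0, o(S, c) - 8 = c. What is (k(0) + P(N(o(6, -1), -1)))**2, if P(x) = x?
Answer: 1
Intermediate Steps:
o(S, c) = 8 + c
N(Z, n) = Z
k(b) = -8 (k(b) = -2*4 = -8)
(k(0) + P(N(o(6, -1), -1)))**2 = (-8 + (8 - 1))**2 = (-8 + 7)**2 = (-1)**2 = 1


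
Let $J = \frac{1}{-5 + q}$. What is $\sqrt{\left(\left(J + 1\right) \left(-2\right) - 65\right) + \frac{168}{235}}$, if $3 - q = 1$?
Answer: $\frac{i \sqrt{32614005}}{705} \approx 8.1005 i$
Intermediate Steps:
$q = 2$ ($q = 3 - 1 = 2$)
$J = - \frac{1}{3}$ ($J = \frac{1}{-5 + 2} = \frac{1}{-3} = - \frac{1}{3} \approx -0.33333$)
$\sqrt{\left(\left(J + 1\right) \left(-2\right) - 65\right) + \frac{168}{235}} = \sqrt{\left(\left(- \frac{1}{3} + 1\right) \left(-2\right) - 65\right) + \frac{168}{235}} = \sqrt{\left(\frac{2}{3} \left(-2\right) - 65\right) + 168 \cdot \frac{1}{235}} = \sqrt{\left(- \frac{4}{3} - 65\right) + \frac{168}{235}} = \sqrt{- \frac{199}{3} + \frac{168}{235}} = \sqrt{- \frac{46261}{705}} = \frac{i \sqrt{32614005}}{705}$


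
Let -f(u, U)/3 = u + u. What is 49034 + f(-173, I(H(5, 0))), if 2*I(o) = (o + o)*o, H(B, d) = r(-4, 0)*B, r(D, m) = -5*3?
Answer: 50072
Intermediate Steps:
r(D, m) = -15
H(B, d) = -15*B
I(o) = o² (I(o) = ((o + o)*o)/2 = ((2*o)*o)/2 = (2*o²)/2 = o²)
f(u, U) = -6*u (f(u, U) = -3*(u + u) = -6*u)
49034 + f(-173, I(H(5, 0))) = 49034 - 6*(-173) = 49034 + 1038 = 50072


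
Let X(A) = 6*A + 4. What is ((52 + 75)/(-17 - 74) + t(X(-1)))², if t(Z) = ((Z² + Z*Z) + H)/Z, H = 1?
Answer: 1151329/33124 ≈ 34.758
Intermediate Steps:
X(A) = 4 + 6*A
t(Z) = (1 + 2*Z²)/Z (t(Z) = ((Z² + Z*Z) + 1)/Z = ((Z² + Z²) + 1)/Z = (2*Z² + 1)/Z = (1 + 2*Z²)/Z)
((52 + 75)/(-17 - 74) + t(X(-1)))² = ((52 + 75)/(-17 - 74) + (1/(4 + 6*(-1)) + 2*(4 + 6*(-1))))² = (127/(-91) + (1/(4 - 6) + 2*(4 - 6)))² = (127*(-1/91) + (1/(-2) + 2*(-2)))² = (-127/91 + (-½ - 4))² = (-127/91 - 9/2)² = (-1073/182)² = 1151329/33124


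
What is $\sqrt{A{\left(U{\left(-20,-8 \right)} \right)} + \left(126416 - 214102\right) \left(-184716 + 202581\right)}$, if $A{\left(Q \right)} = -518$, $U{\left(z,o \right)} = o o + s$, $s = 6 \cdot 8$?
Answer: $2 i \sqrt{391627727} \approx 39579.0 i$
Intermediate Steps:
$s = 48$
$U{\left(z,o \right)} = 48 + o^{2}$ ($U{\left(z,o \right)} = o o + 48 = o^{2} + 48 = 48 + o^{2}$)
$\sqrt{A{\left(U{\left(-20,-8 \right)} \right)} + \left(126416 - 214102\right) \left(-184716 + 202581\right)} = \sqrt{-518 + \left(126416 - 214102\right) \left(-184716 + 202581\right)} = \sqrt{-518 - 1566510390} = \sqrt{-1566510908} = 2 i \sqrt{391627727}$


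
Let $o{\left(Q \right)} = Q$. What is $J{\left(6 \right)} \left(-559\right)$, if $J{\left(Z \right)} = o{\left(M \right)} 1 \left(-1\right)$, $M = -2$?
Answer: $-1118$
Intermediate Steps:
$J{\left(Z \right)} = 2$ ($J{\left(Z \right)} = - 2 \cdot 1 \left(-1\right) = \left(-2\right) \left(-1\right) = 2$)
$J{\left(6 \right)} \left(-559\right) = 2 \left(-559\right) = -1118$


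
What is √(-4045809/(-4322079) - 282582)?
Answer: I*√65169357382855671/480231 ≈ 531.58*I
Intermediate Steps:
√(-4045809/(-4322079) - 282582) = √(-4045809*(-1/4322079) - 282582) = √(1348603/1440693 - 282582) = √(-407112560723/1440693) = I*√65169357382855671/480231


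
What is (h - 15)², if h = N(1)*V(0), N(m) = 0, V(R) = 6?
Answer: 225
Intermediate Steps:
h = 0 (h = 0*6 = 0)
(h - 15)² = (0 - 15)² = (-15)² = 225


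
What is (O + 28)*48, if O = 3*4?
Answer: 1920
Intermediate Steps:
O = 12
(O + 28)*48 = (12 + 28)*48 = 40*48 = 1920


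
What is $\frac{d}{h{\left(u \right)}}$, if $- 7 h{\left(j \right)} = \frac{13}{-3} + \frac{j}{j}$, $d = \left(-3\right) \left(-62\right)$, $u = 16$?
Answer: $\frac{1953}{5} \approx 390.6$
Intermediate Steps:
$d = 186$
$h{\left(j \right)} = \frac{10}{21}$ ($h{\left(j \right)} = - \frac{\frac{13}{-3} + \frac{j}{j}}{7} = - \frac{13 \left(- \frac{1}{3}\right) + 1}{7} = - \frac{- \frac{13}{3} + 1}{7} = \left(- \frac{1}{7}\right) \left(- \frac{10}{3}\right) = \frac{10}{21}$)
$\frac{d}{h{\left(u \right)}} = \frac{186}{\frac{10}{21}} = 186 \cdot \frac{21}{10} = \frac{1953}{5}$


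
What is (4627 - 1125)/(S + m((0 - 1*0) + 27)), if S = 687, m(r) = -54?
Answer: 3502/633 ≈ 5.5324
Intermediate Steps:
(4627 - 1125)/(S + m((0 - 1*0) + 27)) = (4627 - 1125)/(687 - 54) = 3502/633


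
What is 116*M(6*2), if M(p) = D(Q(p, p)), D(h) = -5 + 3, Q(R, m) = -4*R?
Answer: -232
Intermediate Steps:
D(h) = -2
M(p) = -2
116*M(6*2) = 116*(-2) = -232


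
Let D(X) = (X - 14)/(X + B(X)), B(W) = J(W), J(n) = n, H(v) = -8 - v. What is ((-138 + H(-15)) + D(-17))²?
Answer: 19562929/1156 ≈ 16923.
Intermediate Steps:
B(W) = W
D(X) = (-14 + X)/(2*X) (D(X) = (X - 14)/(X + X) = (-14 + X)/((2*X)) = (-14 + X)*(1/(2*X)) = (-14 + X)/(2*X))
((-138 + H(-15)) + D(-17))² = ((-138 + (-8 - 1*(-15))) + (½)*(-14 - 17)/(-17))² = ((-138 + (-8 + 15)) + (½)*(-1/17)*(-31))² = ((-138 + 7) + 31/34)² = (-131 + 31/34)² = (-4423/34)² = 19562929/1156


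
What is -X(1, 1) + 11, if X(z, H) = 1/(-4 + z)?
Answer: 34/3 ≈ 11.333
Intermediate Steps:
-X(1, 1) + 11 = -1/(-4 + 1) + 11 = -1/(-3) + 11 = -1*(-⅓) + 11 = ⅓ + 11 = 34/3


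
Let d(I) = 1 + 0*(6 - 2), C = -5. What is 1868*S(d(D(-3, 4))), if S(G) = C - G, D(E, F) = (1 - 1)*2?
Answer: -11208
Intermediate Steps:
D(E, F) = 0 (D(E, F) = 0*2 = 0)
d(I) = 1 (d(I) = 1 + 0*4 = 1 + 0 = 1)
S(G) = -5 - G
1868*S(d(D(-3, 4))) = 1868*(-5 - 1*1) = 1868*(-5 - 1) = 1868*(-6) = -11208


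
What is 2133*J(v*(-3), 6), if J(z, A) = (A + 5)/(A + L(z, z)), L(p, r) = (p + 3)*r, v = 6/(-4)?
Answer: 31284/53 ≈ 590.26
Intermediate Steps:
v = -3/2 (v = 6*(-¼) = -3/2 ≈ -1.5000)
L(p, r) = r*(3 + p) (L(p, r) = (3 + p)*r = r*(3 + p))
J(z, A) = (5 + A)/(A + z*(3 + z)) (J(z, A) = (A + 5)/(A + z*(3 + z)) = (5 + A)/(A + z*(3 + z)))
2133*J(v*(-3), 6) = 2133*((5 + 6)/(6 + (-3/2*(-3))*(3 - 3/2*(-3)))) = 2133*(11/(6 + 9*(3 + 9/2)/2)) = 2133*(11/(6 + (9/2)*(15/2))) = 2133*(11/(6 + 135/4)) = 2133*(11/(159/4)) = 2133*((4/159)*11) = 2133*(44/159) = 31284/53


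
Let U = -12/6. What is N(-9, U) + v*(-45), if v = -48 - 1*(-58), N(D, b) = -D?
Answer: -441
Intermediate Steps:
U = -2 (U = -12*⅙ = -2)
v = 10 (v = -48 + 58 = 10)
N(-9, U) + v*(-45) = -1*(-9) + 10*(-45) = 9 - 450 = -441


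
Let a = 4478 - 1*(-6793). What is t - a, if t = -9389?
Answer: -20660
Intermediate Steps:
a = 11271 (a = 4478 + 6793 = 11271)
t - a = -9389 - 1*11271 = -9389 - 11271 = -20660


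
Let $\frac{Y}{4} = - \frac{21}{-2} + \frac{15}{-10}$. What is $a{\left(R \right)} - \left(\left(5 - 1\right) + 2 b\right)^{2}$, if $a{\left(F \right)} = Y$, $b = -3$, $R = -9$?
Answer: $32$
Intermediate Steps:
$Y = 36$ ($Y = 4 \left(- \frac{21}{-2} + \frac{15}{-10}\right) = 4 \left(\left(-21\right) \left(- \frac{1}{2}\right) + 15 \left(- \frac{1}{10}\right)\right) = 4 \left(\frac{21}{2} - \frac{3}{2}\right) = 4 \cdot 9 = 36$)
$a{\left(F \right)} = 36$
$a{\left(R \right)} - \left(\left(5 - 1\right) + 2 b\right)^{2} = 36 - \left(\left(5 - 1\right) + 2 \left(-3\right)\right)^{2} = 36 - \left(4 - 6\right)^{2} = 36 - \left(-2\right)^{2} = 36 - 4 = 32$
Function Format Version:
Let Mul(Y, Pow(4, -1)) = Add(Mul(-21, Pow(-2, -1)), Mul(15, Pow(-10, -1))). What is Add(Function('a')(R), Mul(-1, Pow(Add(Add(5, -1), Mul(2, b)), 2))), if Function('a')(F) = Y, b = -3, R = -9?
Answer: 32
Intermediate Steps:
Y = 36 (Y = Mul(4, Add(Mul(-21, Pow(-2, -1)), Mul(15, Pow(-10, -1)))) = Mul(4, Add(Mul(-21, Rational(-1, 2)), Mul(15, Rational(-1, 10)))) = Mul(4, Add(Rational(21, 2), Rational(-3, 2))) = Mul(4, 9) = 36)
Function('a')(F) = 36
Add(Function('a')(R), Mul(-1, Pow(Add(Add(5, -1), Mul(2, b)), 2))) = Add(36, Mul(-1, Pow(Add(Add(5, -1), Mul(2, -3)), 2))) = Add(36, Mul(-1, Pow(Add(4, -6), 2))) = Add(36, Mul(-1, Pow(-2, 2))) = Add(36, Mul(-1, 4)) = Add(36, -4) = 32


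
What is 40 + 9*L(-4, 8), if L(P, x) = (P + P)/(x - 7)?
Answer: -32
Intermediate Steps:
L(P, x) = 2*P/(-7 + x) (L(P, x) = (2*P)/(-7 + x) = 2*P/(-7 + x))
40 + 9*L(-4, 8) = 40 + 9*(2*(-4)/(-7 + 8)) = 40 + 9*(2*(-4)/1) = 40 + 9*(2*(-4)*1) = 40 + 9*(-8) = 40 - 72 = -32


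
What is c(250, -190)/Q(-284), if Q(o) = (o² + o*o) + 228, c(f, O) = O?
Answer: -19/16154 ≈ -0.0011762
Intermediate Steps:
Q(o) = 228 + 2*o² (Q(o) = (o² + o²) + 228 = 2*o² + 228 = 228 + 2*o²)
c(250, -190)/Q(-284) = -190/(228 + 2*(-284)²) = -190/(228 + 2*80656) = -190/(228 + 161312) = -190/161540 = -190*1/161540 = -19/16154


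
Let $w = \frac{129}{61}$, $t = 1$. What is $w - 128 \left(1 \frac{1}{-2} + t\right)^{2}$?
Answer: $- \frac{1823}{61} \approx -29.885$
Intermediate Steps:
$w = \frac{129}{61}$ ($w = 129 \cdot \frac{1}{61} = \frac{129}{61} \approx 2.1148$)
$w - 128 \left(1 \frac{1}{-2} + t\right)^{2} = \frac{129}{61} - 128 \left(1 \frac{1}{-2} + 1\right)^{2} = \frac{129}{61} - 128 \left(1 \left(- \frac{1}{2}\right) + 1\right)^{2} = \frac{129}{61} - 128 \left(- \frac{1}{2} + 1\right)^{2} = \frac{129}{61} - \frac{128}{4} = \frac{129}{61} - 32 = - \frac{1823}{61}$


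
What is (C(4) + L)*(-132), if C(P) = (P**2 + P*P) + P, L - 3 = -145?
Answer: 13992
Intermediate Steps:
L = -142 (L = 3 - 145 = -142)
C(P) = P + 2*P**2 (C(P) = (P**2 + P**2) + P = 2*P**2 + P = P + 2*P**2)
(C(4) + L)*(-132) = (4*(1 + 2*4) - 142)*(-132) = (4*(1 + 8) - 142)*(-132) = (4*9 - 142)*(-132) = (36 - 142)*(-132) = -106*(-132) = 13992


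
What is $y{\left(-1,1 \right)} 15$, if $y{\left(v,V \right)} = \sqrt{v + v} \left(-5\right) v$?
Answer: $75 i \sqrt{2} \approx 106.07 i$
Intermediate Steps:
$y{\left(v,V \right)} = - 5 \sqrt{2} v^{\frac{3}{2}}$ ($y{\left(v,V \right)} = \sqrt{2 v} \left(-5\right) v = \sqrt{2} \sqrt{v} \left(-5\right) v = - 5 \sqrt{2} \sqrt{v} v = - 5 \sqrt{2} v^{\frac{3}{2}}$)
$y{\left(-1,1 \right)} 15 = - 5 \sqrt{2} \left(-1\right)^{\frac{3}{2}} \cdot 15 = - 5 \sqrt{2} \left(- i\right) 15 = 5 i \sqrt{2} \cdot 15 = 75 i \sqrt{2}$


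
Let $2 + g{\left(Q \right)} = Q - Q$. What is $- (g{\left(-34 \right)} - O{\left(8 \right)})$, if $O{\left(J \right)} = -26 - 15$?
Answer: $-39$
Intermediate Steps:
$O{\left(J \right)} = -41$
$g{\left(Q \right)} = -2$ ($g{\left(Q \right)} = -2 + \left(Q - Q\right) = -2 + 0 = -2$)
$- (g{\left(-34 \right)} - O{\left(8 \right)}) = - (-2 - -41) = - (-2 + 41) = \left(-1\right) 39 = -39$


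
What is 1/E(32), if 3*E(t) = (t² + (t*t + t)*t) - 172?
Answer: 1/11548 ≈ 8.6595e-5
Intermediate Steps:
E(t) = -172/3 + t²/3 + t*(t + t²)/3 (E(t) = ((t² + (t*t + t)*t) - 172)/3 = ((t² + (t² + t)*t) - 172)/3 = ((t² + (t + t²)*t) - 172)/3 = ((t² + t*(t + t²)) - 172)/3 = (-172 + t² + t*(t + t²))/3 = -172/3 + t²/3 + t*(t + t²)/3)
1/E(32) = 1/(-172/3 + (⅓)*32³ + (⅔)*32²) = 1/(-172/3 + (⅓)*32768 + (⅔)*1024) = 1/(-172/3 + 32768/3 + 2048/3) = 1/11548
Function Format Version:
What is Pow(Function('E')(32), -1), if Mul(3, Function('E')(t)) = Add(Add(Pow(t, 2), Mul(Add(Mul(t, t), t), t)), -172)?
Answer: Rational(1, 11548) ≈ 8.6595e-5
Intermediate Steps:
Function('E')(t) = Add(Rational(-172, 3), Mul(Rational(1, 3), Pow(t, 2)), Mul(Rational(1, 3), t, Add(t, Pow(t, 2)))) (Function('E')(t) = Mul(Rational(1, 3), Add(Add(Pow(t, 2), Mul(Add(Mul(t, t), t), t)), -172)) = Mul(Rational(1, 3), Add(Add(Pow(t, 2), Mul(Add(Pow(t, 2), t), t)), -172)) = Mul(Rational(1, 3), Add(Add(Pow(t, 2), Mul(Add(t, Pow(t, 2)), t)), -172)) = Mul(Rational(1, 3), Add(Add(Pow(t, 2), Mul(t, Add(t, Pow(t, 2)))), -172)) = Mul(Rational(1, 3), Add(-172, Pow(t, 2), Mul(t, Add(t, Pow(t, 2))))) = Add(Rational(-172, 3), Mul(Rational(1, 3), Pow(t, 2)), Mul(Rational(1, 3), t, Add(t, Pow(t, 2)))))
Pow(Function('E')(32), -1) = Pow(Add(Rational(-172, 3), Mul(Rational(1, 3), Pow(32, 3)), Mul(Rational(2, 3), Pow(32, 2))), -1) = Pow(Add(Rational(-172, 3), Mul(Rational(1, 3), 32768), Mul(Rational(2, 3), 1024)), -1) = Pow(Add(Rational(-172, 3), Rational(32768, 3), Rational(2048, 3)), -1) = Pow(11548, -1) = Rational(1, 11548)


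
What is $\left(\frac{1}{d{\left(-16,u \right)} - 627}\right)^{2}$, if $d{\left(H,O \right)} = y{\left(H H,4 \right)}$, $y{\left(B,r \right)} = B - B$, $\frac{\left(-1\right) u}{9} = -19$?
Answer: $\frac{1}{393129} \approx 2.5437 \cdot 10^{-6}$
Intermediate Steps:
$u = 171$ ($u = \left(-9\right) \left(-19\right) = 171$)
$y{\left(B,r \right)} = 0$
$d{\left(H,O \right)} = 0$
$\left(\frac{1}{d{\left(-16,u \right)} - 627}\right)^{2} = \left(\frac{1}{0 - 627}\right)^{2} = \left(\frac{1}{-627}\right)^{2} = \left(- \frac{1}{627}\right)^{2} = \frac{1}{393129}$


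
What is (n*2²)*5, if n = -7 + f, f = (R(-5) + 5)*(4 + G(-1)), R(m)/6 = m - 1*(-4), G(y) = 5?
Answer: -320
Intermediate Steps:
R(m) = 24 + 6*m (R(m) = 6*(m - 1*(-4)) = 6*(m + 4) = 6*(4 + m) = 24 + 6*m)
f = -9 (f = ((24 + 6*(-5)) + 5)*(4 + 5) = ((24 - 30) + 5)*9 = (-6 + 5)*9 = -1*9 = -9)
n = -16 (n = -7 - 9 = -16)
(n*2²)*5 = -16*2²*5 = -16*4*5 = -64*5 = -320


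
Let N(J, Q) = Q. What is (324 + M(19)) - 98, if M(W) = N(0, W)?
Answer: 245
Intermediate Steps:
M(W) = W
(324 + M(19)) - 98 = (324 + 19) - 98 = 343 - 98 = 245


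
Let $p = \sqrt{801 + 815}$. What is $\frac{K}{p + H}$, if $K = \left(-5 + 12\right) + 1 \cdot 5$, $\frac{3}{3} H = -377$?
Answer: $- \frac{4524}{140513} - \frac{48 \sqrt{101}}{140513} \approx -0.035629$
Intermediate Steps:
$p = 4 \sqrt{101}$ ($p = \sqrt{1616} = 4 \sqrt{101} \approx 40.2$)
$H = -377$
$K = 12$ ($K = 7 + 5 = 12$)
$\frac{K}{p + H} = \frac{1}{4 \sqrt{101} - 377} \cdot 12 = \frac{1}{-377 + 4 \sqrt{101}} \cdot 12 = \frac{12}{-377 + 4 \sqrt{101}}$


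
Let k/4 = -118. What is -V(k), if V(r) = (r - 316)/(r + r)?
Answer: -197/236 ≈ -0.83475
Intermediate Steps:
k = -472 (k = 4*(-118) = -472)
V(r) = (-316 + r)/(2*r) (V(r) = (-316 + r)/((2*r)) = (-316 + r)*(1/(2*r)) = (-316 + r)/(2*r))
-V(k) = -(-316 - 472)/(2*(-472)) = -(-1)*(-788)/(2*472) = -1*197/236 = -197/236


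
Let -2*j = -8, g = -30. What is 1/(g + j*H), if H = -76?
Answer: -1/334 ≈ -0.0029940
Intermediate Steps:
j = 4 (j = -½*(-8) = 4)
1/(g + j*H) = 1/(-30 + 4*(-76)) = 1/(-30 - 304) = 1/(-334) = -1/334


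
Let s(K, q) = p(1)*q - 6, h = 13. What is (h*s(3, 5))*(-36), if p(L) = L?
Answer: 468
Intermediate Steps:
s(K, q) = -6 + q (s(K, q) = 1*q - 6 = q - 6 = -6 + q)
(h*s(3, 5))*(-36) = (13*(-6 + 5))*(-36) = (13*(-1))*(-36) = -13*(-36) = 468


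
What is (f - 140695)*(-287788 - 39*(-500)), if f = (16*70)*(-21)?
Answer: 44056913920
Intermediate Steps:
f = -23520 (f = 1120*(-21) = -23520)
(f - 140695)*(-287788 - 39*(-500)) = (-23520 - 140695)*(-287788 - 39*(-500)) = -164215*(-287788 + 19500) = -164215*(-268288) = 44056913920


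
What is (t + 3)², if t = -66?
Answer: 3969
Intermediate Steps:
(t + 3)² = (-66 + 3)² = (-63)² = 3969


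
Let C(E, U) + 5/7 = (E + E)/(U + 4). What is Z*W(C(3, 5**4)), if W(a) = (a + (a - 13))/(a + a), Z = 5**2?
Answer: 1586125/6206 ≈ 255.58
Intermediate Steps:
C(E, U) = -5/7 + 2*E/(4 + U) (C(E, U) = -5/7 + (E + E)/(U + 4) = -5/7 + (2*E)/(4 + U) = -5/7 + 2*E/(4 + U))
Z = 25
W(a) = (-13 + 2*a)/(2*a) (W(a) = (a + (-13 + a))/((2*a)) = (-13 + 2*a)*(1/(2*a)) = (-13 + 2*a)/(2*a))
Z*W(C(3, 5**4)) = 25*((-13/2 + (-20 - 5*5**4 + 14*3)/(7*(4 + 5**4)))/(((-20 - 5*5**4 + 14*3)/(7*(4 + 5**4))))) = 25*((-13/2 + (-20 - 5*625 + 42)/(7*(4 + 625)))/(((-20 - 5*625 + 42)/(7*(4 + 625))))) = 25*((-13/2 + (1/7)*(-20 - 3125 + 42)/629)/(((1/7)*(-20 - 3125 + 42)/629))) = 25*((-13/2 + (1/7)*(1/629)*(-3103))/(((1/7)*(1/629)*(-3103)))) = 25*((-13/2 - 3103/4403)/(-3103/4403)) = 25*(-4403/3103*(-63445/8806)) = 25*(63445/6206) = 1586125/6206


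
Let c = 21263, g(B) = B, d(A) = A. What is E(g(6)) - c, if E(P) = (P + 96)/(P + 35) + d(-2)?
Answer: -871763/41 ≈ -21263.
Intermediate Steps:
E(P) = -2 + (96 + P)/(35 + P) (E(P) = (P + 96)/(P + 35) - 2 = (96 + P)/(35 + P) - 2 = -2 + (96 + P)/(35 + P))
E(g(6)) - c = (26 - 1*6)/(35 + 6) - 1*21263 = (26 - 6)/41 - 21263 = (1/41)*20 - 21263 = 20/41 - 21263 = -871763/41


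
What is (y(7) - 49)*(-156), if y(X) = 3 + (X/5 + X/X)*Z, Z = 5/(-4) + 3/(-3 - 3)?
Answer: 39156/5 ≈ 7831.2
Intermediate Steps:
Z = -7/4 (Z = 5*(-¼) + 3/(-6) = -5/4 + 3*(-⅙) = -5/4 - ½ = -7/4 ≈ -1.7500)
y(X) = 5/4 - 7*X/20 (y(X) = 3 + (X/5 + X/X)*(-7/4) = 3 + (X*(⅕) + 1)*(-7/4) = 3 + (X/5 + 1)*(-7/4) = 3 + (1 + X/5)*(-7/4) = 3 + (-7/4 - 7*X/20) = 5/4 - 7*X/20)
(y(7) - 49)*(-156) = ((5/4 - 7/20*7) - 49)*(-156) = ((5/4 - 49/20) - 49)*(-156) = (-6/5 - 49)*(-156) = -251/5*(-156) = 39156/5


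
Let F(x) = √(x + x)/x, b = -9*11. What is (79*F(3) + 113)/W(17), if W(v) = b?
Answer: -113/99 - 79*√6/297 ≈ -1.7930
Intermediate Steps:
b = -99
F(x) = √2/√x (F(x) = √(2*x)/x = (√2*√x)/x = √2/√x)
W(v) = -99
(79*F(3) + 113)/W(17) = (79*(√2/√3) + 113)/(-99) = (79*(√2*(√3/3)) + 113)*(-1/99) = (79*(√6/3) + 113)*(-1/99) = (79*√6/3 + 113)*(-1/99) = (113 + 79*√6/3)*(-1/99) = -113/99 - 79*√6/297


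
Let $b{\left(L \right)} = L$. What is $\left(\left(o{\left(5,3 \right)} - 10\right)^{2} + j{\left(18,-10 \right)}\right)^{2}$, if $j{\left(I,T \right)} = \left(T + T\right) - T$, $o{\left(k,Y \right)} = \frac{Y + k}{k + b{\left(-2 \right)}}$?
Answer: $\frac{155236}{81} \approx 1916.5$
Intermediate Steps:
$o{\left(k,Y \right)} = \frac{Y + k}{-2 + k}$ ($o{\left(k,Y \right)} = \frac{Y + k}{k - 2} = \frac{Y + k}{-2 + k}$)
$j{\left(I,T \right)} = T$ ($j{\left(I,T \right)} = 2 T - T = T$)
$\left(\left(o{\left(5,3 \right)} - 10\right)^{2} + j{\left(18,-10 \right)}\right)^{2} = \left(\left(\frac{3 + 5}{-2 + 5} - 10\right)^{2} - 10\right)^{2} = \left(\left(\frac{1}{3} \cdot 8 - 10\right)^{2} - 10\right)^{2} = \left(\left(\frac{8}{3} - 10\right)^{2} - 10\right)^{2} = \left(\left(- \frac{22}{3}\right)^{2} - 10\right)^{2} = \left(\frac{484}{9} - 10\right)^{2} = \left(\frac{394}{9}\right)^{2} = \frac{155236}{81}$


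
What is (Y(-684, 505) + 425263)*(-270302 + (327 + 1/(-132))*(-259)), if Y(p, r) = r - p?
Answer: -4995787202653/33 ≈ -1.5139e+11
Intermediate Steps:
(Y(-684, 505) + 425263)*(-270302 + (327 + 1/(-132))*(-259)) = ((505 - 1*(-684)) + 425263)*(-270302 + (327 + 1/(-132))*(-259)) = ((505 + 684) + 425263)*(-270302 + (327 - 1/132)*(-259)) = (1189 + 425263)*(-270302 + (43163/132)*(-259)) = 426452*(-270302 - 11179217/132) = 426452*(-46859081/132) = -4995787202653/33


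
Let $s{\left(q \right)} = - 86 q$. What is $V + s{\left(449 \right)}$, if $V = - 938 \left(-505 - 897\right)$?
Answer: $1276462$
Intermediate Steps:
$V = 1315076$ ($V = \left(-938\right) \left(-1402\right) = 1315076$)
$V + s{\left(449 \right)} = 1315076 - 38614 = 1276462$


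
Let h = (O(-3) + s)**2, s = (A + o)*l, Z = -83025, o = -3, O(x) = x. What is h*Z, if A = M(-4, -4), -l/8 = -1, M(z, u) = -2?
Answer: -153513225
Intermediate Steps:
l = 8 (l = -8*(-1) = 8)
A = -2
s = -40 (s = (-2 - 3)*8 = -5*8 = -40)
h = 1849 (h = (-3 - 40)**2 = (-43)**2 = 1849)
h*Z = 1849*(-83025) = -153513225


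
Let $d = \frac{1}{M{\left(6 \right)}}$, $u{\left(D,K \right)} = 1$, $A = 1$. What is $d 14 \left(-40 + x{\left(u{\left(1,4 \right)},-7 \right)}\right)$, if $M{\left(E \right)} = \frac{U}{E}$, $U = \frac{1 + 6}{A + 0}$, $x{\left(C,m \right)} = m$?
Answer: $-564$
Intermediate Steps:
$U = 7$ ($U = \frac{1 + 6}{1 + 0} = \frac{7}{1} = 7 \cdot 1 = 7$)
$M{\left(E \right)} = \frac{7}{E}$
$d = \frac{6}{7}$ ($d = \frac{1}{7 \cdot \frac{1}{6}} = \frac{1}{\frac{7}{6}} = \frac{6}{7} \approx 0.85714$)
$d 14 \left(-40 + x{\left(u{\left(1,4 \right)},-7 \right)}\right) = \frac{6 \cdot 14 \left(-40 - 7\right)}{7} = \frac{6 \cdot 14 \left(-47\right)}{7} = \frac{6}{7} \left(-658\right) = -564$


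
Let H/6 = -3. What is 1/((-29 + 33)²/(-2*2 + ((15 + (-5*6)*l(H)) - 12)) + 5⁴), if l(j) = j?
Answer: 539/336891 ≈ 0.0015999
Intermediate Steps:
H = -18 (H = 6*(-3) = -18)
1/((-29 + 33)²/(-2*2 + ((15 + (-5*6)*l(H)) - 12)) + 5⁴) = 1/((-29 + 33)²/(-2*2 + ((15 - 5*6*(-18)) - 12)) + 5⁴) = 1/(4²/(-4 + ((15 - 30*(-18)) - 12)) + 625) = 1/(16/(-4 + ((15 + 540) - 12)) + 625) = 1/(16/(-4 + (555 - 12)) + 625) = 1/(16/(-4 + 543) + 625) = 1/(16/539 + 625) = 1/(336891/539) = 539/336891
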